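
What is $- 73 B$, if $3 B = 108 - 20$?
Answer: $- \frac{6424}{3} \approx -2141.3$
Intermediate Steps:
$B = \frac{88}{3}$ ($B = \frac{108 - 20}{3} = \frac{1}{3} \cdot 88 = \frac{88}{3} \approx 29.333$)
$- 73 B = \left(-73\right) \frac{88}{3} = - \frac{6424}{3}$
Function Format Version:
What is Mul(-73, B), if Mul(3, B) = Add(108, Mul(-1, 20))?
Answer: Rational(-6424, 3) ≈ -2141.3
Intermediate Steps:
B = Rational(88, 3) (B = Mul(Rational(1, 3), Add(108, Mul(-1, 20))) = Mul(Rational(1, 3), Add(108, -20)) = Mul(Rational(1, 3), 88) = Rational(88, 3) ≈ 29.333)
Mul(-73, B) = Mul(-73, Rational(88, 3)) = Rational(-6424, 3)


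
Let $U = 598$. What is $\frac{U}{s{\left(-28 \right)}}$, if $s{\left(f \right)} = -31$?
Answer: $- \frac{598}{31} \approx -19.29$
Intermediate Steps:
$\frac{U}{s{\left(-28 \right)}} = \frac{598}{-31} = 598 \left(- \frac{1}{31}\right) = - \frac{598}{31}$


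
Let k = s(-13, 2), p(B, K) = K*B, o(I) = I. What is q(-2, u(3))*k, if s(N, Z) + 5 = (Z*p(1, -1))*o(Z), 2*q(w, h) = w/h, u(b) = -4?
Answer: -9/4 ≈ -2.2500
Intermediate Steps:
p(B, K) = B*K
q(w, h) = w/(2*h) (q(w, h) = (w/h)/2 = w/(2*h))
s(N, Z) = -5 - Z² (s(N, Z) = -5 + (Z*(1*(-1)))*Z = -5 + (Z*(-1))*Z = -5 + (-Z)*Z = -5 - Z²)
k = -9 (k = -5 - 1*2² = -5 - 1*4 = -5 - 4 = -9)
q(-2, u(3))*k = ((½)*(-2)/(-4))*(-9) = ((½)*(-2)*(-¼))*(-9) = (¼)*(-9) = -9/4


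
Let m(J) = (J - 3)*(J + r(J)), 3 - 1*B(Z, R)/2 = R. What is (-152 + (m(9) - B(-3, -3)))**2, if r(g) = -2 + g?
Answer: 4624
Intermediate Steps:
B(Z, R) = 6 - 2*R
m(J) = (-3 + J)*(-2 + 2*J) (m(J) = (J - 3)*(J + (-2 + J)) = (-3 + J)*(-2 + 2*J))
(-152 + (m(9) - B(-3, -3)))**2 = (-152 + ((6 - 8*9 + 2*9**2) - (6 - 2*(-3))))**2 = (-152 + ((6 - 72 + 2*81) - (6 + 6)))**2 = (-152 + ((6 - 72 + 162) - 1*12))**2 = (-152 + (96 - 12))**2 = (-152 + 84)**2 = (-68)**2 = 4624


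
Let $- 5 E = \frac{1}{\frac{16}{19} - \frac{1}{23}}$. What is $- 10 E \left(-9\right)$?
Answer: $- \frac{7866}{349} \approx -22.539$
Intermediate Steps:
$E = - \frac{437}{1745}$ ($E = - \frac{1}{5 \left(\frac{16}{19} - \frac{1}{23}\right)} = - \frac{1}{5 \cdot \frac{349}{437}} = \left(- \frac{1}{5}\right) \frac{437}{349} = - \frac{437}{1745} \approx -0.25043$)
$- 10 E \left(-9\right) = \left(-10\right) \left(- \frac{437}{1745}\right) \left(-9\right) = \frac{874}{349} \left(-9\right) = - \frac{7866}{349}$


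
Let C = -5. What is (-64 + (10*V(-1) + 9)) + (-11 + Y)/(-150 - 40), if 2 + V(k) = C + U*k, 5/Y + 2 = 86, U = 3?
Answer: -2472881/15960 ≈ -154.94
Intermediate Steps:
Y = 5/84 (Y = 5/(-2 + 86) = 5/84 ≈ 0.059524)
V(k) = -7 + 3*k (V(k) = -2 + (-5 + 3*k) = -7 + 3*k)
(-64 + (10*V(-1) + 9)) + (-11 + Y)/(-150 - 40) = (-64 + (10*(-7 + 3*(-1)) + 9)) + (-11 + 5/84)/(-150 - 40) = (-64 + (10*(-7 - 3) + 9)) - 919/84/(-190) = (-64 + (10*(-10) + 9)) - 919/84*(-1/190) = (-64 + (-100 + 9)) + 919/15960 = (-64 - 91) + 919/15960 = -155 + 919/15960 = -2472881/15960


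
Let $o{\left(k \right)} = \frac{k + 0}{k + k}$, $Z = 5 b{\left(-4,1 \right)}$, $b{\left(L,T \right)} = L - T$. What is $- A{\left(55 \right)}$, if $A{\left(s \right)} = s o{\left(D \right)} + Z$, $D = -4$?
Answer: $- \frac{5}{2} \approx -2.5$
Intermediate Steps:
$Z = -25$ ($Z = 5 \left(-4 - 1\right) = 5 \left(-5\right) = -25$)
$o{\left(k \right)} = \frac{1}{2}$ ($o{\left(k \right)} = \frac{k}{2 k} = k \frac{1}{2 k} = \frac{1}{2}$)
$A{\left(s \right)} = -25 + \frac{s}{2}$ ($A{\left(s \right)} = s \frac{1}{2} - 25 = \frac{s}{2} - 25 = -25 + \frac{s}{2}$)
$- A{\left(55 \right)} = - (-25 + \frac{1}{2} \cdot 55) = - (-25 + \frac{55}{2}) = \left(-1\right) \frac{5}{2} = - \frac{5}{2}$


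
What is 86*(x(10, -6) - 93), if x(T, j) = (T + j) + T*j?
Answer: -12814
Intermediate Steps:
x(T, j) = T + j + T*j
86*(x(10, -6) - 93) = 86*((10 - 6 + 10*(-6)) - 93) = 86*((10 - 6 - 60) - 93) = 86*(-56 - 93) = 86*(-149) = -12814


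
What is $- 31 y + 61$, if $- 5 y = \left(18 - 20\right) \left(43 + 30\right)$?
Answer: $- \frac{4221}{5} \approx -844.2$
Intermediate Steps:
$y = \frac{146}{5}$ ($y = - \frac{\left(18 - 20\right) \left(43 + 30\right)}{5} = - \frac{\left(-2\right) 73}{5} = \left(- \frac{1}{5}\right) \left(-146\right) = \frac{146}{5} \approx 29.2$)
$- 31 y + 61 = \left(-31\right) \frac{146}{5} + 61 = - \frac{4526}{5} + 61 = - \frac{4221}{5}$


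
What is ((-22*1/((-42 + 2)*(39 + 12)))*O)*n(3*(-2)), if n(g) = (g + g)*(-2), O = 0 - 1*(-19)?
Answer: 418/85 ≈ 4.9176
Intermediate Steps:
O = 19 (O = 0 + 19 = 19)
n(g) = -4*g (n(g) = (2*g)*(-2) = -4*g)
((-22*1/((-42 + 2)*(39 + 12)))*O)*n(3*(-2)) = (-22*1/((-42 + 2)*(39 + 12))*19)*(-12*(-2)) = (-22/(51*(-40))*19)*(-4*(-6)) = (-22/(-2040)*19)*24 = (-22*(-1/2040)*19)*24 = ((11/1020)*19)*24 = (209/1020)*24 = 418/85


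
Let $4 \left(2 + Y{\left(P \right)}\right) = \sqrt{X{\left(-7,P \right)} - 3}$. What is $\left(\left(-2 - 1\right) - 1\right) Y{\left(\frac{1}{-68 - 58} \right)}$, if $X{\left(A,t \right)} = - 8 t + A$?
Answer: $8 - \frac{i \sqrt{4382}}{21} \approx 8.0 - 3.1522 i$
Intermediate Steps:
$X{\left(A,t \right)} = A - 8 t$
$Y{\left(P \right)} = -2 + \frac{\sqrt{-10 - 8 P}}{4}$ ($Y{\left(P \right)} = -2 + \frac{\sqrt{\left(-7 - 8 P\right) - 3}}{4} = -2 + \frac{\sqrt{-10 - 8 P}}{4}$)
$\left(\left(-2 - 1\right) - 1\right) Y{\left(\frac{1}{-68 - 58} \right)} = \left(\left(-2 - 1\right) - 1\right) \left(-2 + \frac{\sqrt{-10 - \frac{8}{-68 - 58}}}{4}\right) = \left(-3 - 1\right) \left(-2 + \frac{\sqrt{-10 - \frac{8}{-126}}}{4}\right) = - 4 \left(-2 + \frac{\sqrt{-10 - - \frac{4}{63}}}{4}\right) = - 4 \left(-2 + \frac{\sqrt{-10 + \frac{4}{63}}}{4}\right) = - 4 \left(-2 + \frac{\sqrt{- \frac{626}{63}}}{4}\right) = - 4 \left(-2 + \frac{\frac{1}{21} i \sqrt{4382}}{4}\right) = - 4 \left(-2 + \frac{i \sqrt{4382}}{84}\right) = 8 - \frac{i \sqrt{4382}}{21}$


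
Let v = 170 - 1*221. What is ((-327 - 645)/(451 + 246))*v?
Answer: 2916/41 ≈ 71.122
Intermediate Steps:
v = -51 (v = 170 - 221 = -51)
((-327 - 645)/(451 + 246))*v = ((-327 - 645)/(451 + 246))*(-51) = -972/697*(-51) = 2916/41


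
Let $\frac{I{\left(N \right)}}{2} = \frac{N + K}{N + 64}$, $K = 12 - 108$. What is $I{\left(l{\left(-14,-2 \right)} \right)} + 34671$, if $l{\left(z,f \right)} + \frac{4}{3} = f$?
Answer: $\frac{3154763}{91} \approx 34668.0$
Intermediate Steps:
$K = -96$ ($K = 12 - 108 = -96$)
$l{\left(z,f \right)} = - \frac{4}{3} + f$
$I{\left(N \right)} = \frac{2 \left(-96 + N\right)}{64 + N}$ ($I{\left(N \right)} = 2 \frac{N - 96}{N + 64} = 2 \frac{-96 + N}{64 + N} = \frac{2 \left(-96 + N\right)}{64 + N}$)
$I{\left(l{\left(-14,-2 \right)} \right)} + 34671 = \frac{2 \left(-96 - \frac{10}{3}\right)}{64 - \frac{10}{3}} + 34671 = 2 \frac{1}{\frac{182}{3}} \left(- \frac{298}{3}\right) + 34671 = 2 \cdot \frac{3}{182} \left(- \frac{298}{3}\right) + 34671 = - \frac{298}{91} + 34671 = \frac{3154763}{91}$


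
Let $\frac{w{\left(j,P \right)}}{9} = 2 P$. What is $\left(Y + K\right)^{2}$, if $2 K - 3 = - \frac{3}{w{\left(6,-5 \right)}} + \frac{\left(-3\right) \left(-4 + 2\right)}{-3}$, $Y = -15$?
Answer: $\frac{755161}{3600} \approx 209.77$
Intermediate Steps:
$w{\left(j,P \right)} = 18 P$ ($w{\left(j,P \right)} = 9 \cdot 2 P = 18 P$)
$K = \frac{31}{60}$ ($K = \frac{3}{2} + \frac{- \frac{3}{18 \left(-5\right)} + \frac{\left(-3\right) \left(-4 + 2\right)}{-3}}{2} = \frac{3}{2} + \frac{- \frac{3}{-90} + \left(-3\right) \left(-2\right) \left(- \frac{1}{3}\right)}{2} = \frac{3}{2} + \frac{\left(-3\right) \left(- \frac{1}{90}\right) + 6 \left(- \frac{1}{3}\right)}{2} = \frac{3}{2} + \frac{\frac{1}{30} - 2}{2} = \frac{3}{2} + \frac{1}{2} \left(- \frac{59}{30}\right) = \frac{3}{2} - \frac{59}{60} = \frac{31}{60} \approx 0.51667$)
$\left(Y + K\right)^{2} = \left(-15 + \frac{31}{60}\right)^{2} = \left(- \frac{869}{60}\right)^{2} = \frac{755161}{3600}$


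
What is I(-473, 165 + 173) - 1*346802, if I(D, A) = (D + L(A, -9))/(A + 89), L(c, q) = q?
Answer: -148084936/427 ≈ -3.4680e+5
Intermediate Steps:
I(D, A) = (-9 + D)/(89 + A) (I(D, A) = (D - 9)/(A + 89) = (-9 + D)/(89 + A))
I(-473, 165 + 173) - 1*346802 = (-9 - 473)/(89 + (165 + 173)) - 1*346802 = -482/(89 + 338) - 346802 = -482/427 - 346802 = -148084936/427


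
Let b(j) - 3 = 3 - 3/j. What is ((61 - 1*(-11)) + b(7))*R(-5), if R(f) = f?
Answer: -2715/7 ≈ -387.86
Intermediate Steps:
b(j) = 6 - 3/j (b(j) = 3 + (3 - 3/j) = 6 - 3/j)
((61 - 1*(-11)) + b(7))*R(-5) = ((61 - 1*(-11)) + (6 - 3/7))*(-5) = ((61 + 11) + (6 - 3*1/7))*(-5) = (72 + (6 - 3/7))*(-5) = (72 + 39/7)*(-5) = (543/7)*(-5) = -2715/7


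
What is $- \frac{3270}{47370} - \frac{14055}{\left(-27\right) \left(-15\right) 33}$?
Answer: $- \frac{1576642}{1406889} \approx -1.1207$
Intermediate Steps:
$- \frac{3270}{47370} - \frac{14055}{\left(-27\right) \left(-15\right) 33} = \left(-3270\right) \frac{1}{47370} - \frac{14055}{405 \cdot 33} = - \frac{109}{1579} - \frac{14055}{13365} = - \frac{109}{1579} - \frac{937}{891} = - \frac{1576642}{1406889}$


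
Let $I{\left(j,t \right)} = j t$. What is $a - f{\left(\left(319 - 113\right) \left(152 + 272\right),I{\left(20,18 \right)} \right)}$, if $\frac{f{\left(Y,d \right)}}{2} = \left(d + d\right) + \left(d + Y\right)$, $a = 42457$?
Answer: $-134391$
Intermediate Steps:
$f{\left(Y,d \right)} = 2 Y + 6 d$ ($f{\left(Y,d \right)} = 2 \left(\left(d + d\right) + \left(d + Y\right)\right) = 2 \left(2 d + \left(Y + d\right)\right) = 2 \left(Y + 3 d\right) = 2 Y + 6 d$)
$a - f{\left(\left(319 - 113\right) \left(152 + 272\right),I{\left(20,18 \right)} \right)} = 42457 - \left(2 \left(319 - 113\right) \left(152 + 272\right) + 6 \cdot 20 \cdot 18\right) = 42457 - \left(2 \cdot 206 \cdot 424 + 6 \cdot 360\right) = 42457 - \left(2 \cdot 87344 + 2160\right) = 42457 - \left(174688 + 2160\right) = 42457 - 176848 = -134391$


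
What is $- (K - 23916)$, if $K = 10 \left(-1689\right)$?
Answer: $40806$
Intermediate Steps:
$K = -16890$
$- (K - 23916) = - (-16890 - 23916) = \left(-1\right) \left(-40806\right) = 40806$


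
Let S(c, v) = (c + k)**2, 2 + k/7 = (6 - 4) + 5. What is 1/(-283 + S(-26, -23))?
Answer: -1/202 ≈ -0.0049505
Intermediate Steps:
k = 35 (k = -14 + 7*((6 - 4) + 5) = -14 + 7*(2 + 5) = -14 + 7*7 = -14 + 49 = 35)
S(c, v) = (35 + c)**2 (S(c, v) = (c + 35)**2 = (35 + c)**2)
1/(-283 + S(-26, -23)) = 1/(-283 + (35 - 26)**2) = 1/(-283 + 9**2) = 1/(-283 + 81) = 1/(-202) = -1/202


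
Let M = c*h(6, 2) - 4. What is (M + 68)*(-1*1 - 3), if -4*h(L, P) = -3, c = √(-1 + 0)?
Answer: -256 - 3*I ≈ -256.0 - 3.0*I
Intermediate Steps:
c = I (c = √(-1) = I ≈ 1.0*I)
h(L, P) = ¾ (h(L, P) = -¼*(-3) = ¾)
M = -4 + 3*I/4 (M = I*(¾) - 4 = 3*I/4 - 4 = -4 + 3*I/4 ≈ -4.0 + 0.75*I)
(M + 68)*(-1*1 - 3) = ((-4 + 3*I/4) + 68)*(-1*1 - 3) = (64 + 3*I/4)*(-1 - 3) = (64 + 3*I/4)*(-4) = -256 - 3*I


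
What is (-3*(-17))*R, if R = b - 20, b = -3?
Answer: -1173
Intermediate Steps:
R = -23 (R = -3 - 20 = -23)
(-3*(-17))*R = -3*(-17)*(-23) = 51*(-23) = -1173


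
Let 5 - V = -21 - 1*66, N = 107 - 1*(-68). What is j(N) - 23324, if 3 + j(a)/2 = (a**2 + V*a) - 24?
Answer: 70072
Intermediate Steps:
N = 175 (N = 107 + 68 = 175)
V = 92 (V = 5 - (-21 - 1*66) = 5 - (-21 - 66) = 5 - 1*(-87) = 5 + 87 = 92)
j(a) = -54 + 2*a**2 + 184*a (j(a) = -6 + 2*((a**2 + 92*a) - 24) = -6 + 2*(-24 + a**2 + 92*a) = -6 + (-48 + 2*a**2 + 184*a) = -54 + 2*a**2 + 184*a)
j(N) - 23324 = (-54 + 2*175**2 + 184*175) - 23324 = (-54 + 2*30625 + 32200) - 23324 = (-54 + 61250 + 32200) - 23324 = 93396 - 23324 = 70072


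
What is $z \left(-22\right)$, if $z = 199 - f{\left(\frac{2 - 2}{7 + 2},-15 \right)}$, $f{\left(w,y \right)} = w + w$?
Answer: $-4378$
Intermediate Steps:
$f{\left(w,y \right)} = 2 w$
$z = 199$ ($z = 199 - 2 \frac{2 - 2}{7 + 2} = 199 - 2 \cdot \frac{0}{9} = 199 - 2 \cdot 0 \cdot \frac{1}{9} = 199 - 2 \cdot 0 = 199 - 0 = 199 + 0 = 199$)
$z \left(-22\right) = 199 \left(-22\right) = -4378$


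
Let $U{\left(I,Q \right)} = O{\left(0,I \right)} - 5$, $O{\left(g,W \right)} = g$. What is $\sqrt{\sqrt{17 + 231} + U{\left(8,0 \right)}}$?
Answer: $\sqrt{-5 + 2 \sqrt{62}} \approx 3.2784$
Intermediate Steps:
$U{\left(I,Q \right)} = -5$ ($U{\left(I,Q \right)} = 0 - 5 = -5$)
$\sqrt{\sqrt{17 + 231} + U{\left(8,0 \right)}} = \sqrt{\sqrt{17 + 231} - 5} = \sqrt{\sqrt{248} - 5} = \sqrt{2 \sqrt{62} - 5} = \sqrt{-5 + 2 \sqrt{62}}$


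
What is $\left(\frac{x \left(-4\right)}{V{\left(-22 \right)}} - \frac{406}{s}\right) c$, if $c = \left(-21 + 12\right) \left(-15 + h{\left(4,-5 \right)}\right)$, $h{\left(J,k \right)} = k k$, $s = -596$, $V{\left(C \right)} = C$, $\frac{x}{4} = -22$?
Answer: $\frac{205425}{149} \approx 1378.7$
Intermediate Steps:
$x = -88$ ($x = 4 \left(-22\right) = -88$)
$h{\left(J,k \right)} = k^{2}$
$c = -90$ ($c = \left(-21 + 12\right) \left(-15 + \left(-5\right)^{2}\right) = - 9 \left(-15 + 25\right) = \left(-9\right) 10 = -90$)
$\left(\frac{x \left(-4\right)}{V{\left(-22 \right)}} - \frac{406}{s}\right) c = \left(\frac{\left(-88\right) \left(-4\right)}{-22} - \frac{406}{-596}\right) \left(-90\right) = \left(352 \left(- \frac{1}{22}\right) - - \frac{203}{298}\right) \left(-90\right) = \left(-16 + \frac{203}{298}\right) \left(-90\right) = \left(- \frac{4565}{298}\right) \left(-90\right) = \frac{205425}{149}$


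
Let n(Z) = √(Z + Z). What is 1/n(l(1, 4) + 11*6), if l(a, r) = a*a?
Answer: √134/134 ≈ 0.086387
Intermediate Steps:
l(a, r) = a²
n(Z) = √2*√Z (n(Z) = √(2*Z) = √2*√Z)
1/n(l(1, 4) + 11*6) = 1/(√2*√(1² + 11*6)) = 1/(√2*√(1 + 66)) = 1/(√2*√67) = 1/(√134) = √134/134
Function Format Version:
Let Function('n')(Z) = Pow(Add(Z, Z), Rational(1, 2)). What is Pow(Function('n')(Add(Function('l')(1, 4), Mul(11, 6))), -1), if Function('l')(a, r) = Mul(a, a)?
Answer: Mul(Rational(1, 134), Pow(134, Rational(1, 2))) ≈ 0.086387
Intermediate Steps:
Function('l')(a, r) = Pow(a, 2)
Function('n')(Z) = Mul(Pow(2, Rational(1, 2)), Pow(Z, Rational(1, 2))) (Function('n')(Z) = Pow(Mul(2, Z), Rational(1, 2)) = Mul(Pow(2, Rational(1, 2)), Pow(Z, Rational(1, 2))))
Pow(Function('n')(Add(Function('l')(1, 4), Mul(11, 6))), -1) = Pow(Mul(Pow(2, Rational(1, 2)), Pow(Add(Pow(1, 2), Mul(11, 6)), Rational(1, 2))), -1) = Pow(Mul(Pow(2, Rational(1, 2)), Pow(Add(1, 66), Rational(1, 2))), -1) = Pow(Mul(Pow(2, Rational(1, 2)), Pow(67, Rational(1, 2))), -1) = Pow(Pow(134, Rational(1, 2)), -1) = Mul(Rational(1, 134), Pow(134, Rational(1, 2)))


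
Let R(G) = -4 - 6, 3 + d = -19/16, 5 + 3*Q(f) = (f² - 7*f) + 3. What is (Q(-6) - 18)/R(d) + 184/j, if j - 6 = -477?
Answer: -2647/2355 ≈ -1.1240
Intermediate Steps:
Q(f) = -⅔ - 7*f/3 + f²/3 (Q(f) = -5/3 + ((f² - 7*f) + 3)/3 = -5/3 + (3 + f² - 7*f)/3 = -5/3 + (1 - 7*f/3 + f²/3) = -⅔ - 7*f/3 + f²/3)
j = -471 (j = 6 - 477 = -471)
d = -67/16 (d = -3 - 19/16 = -67/16 ≈ -4.1875)
R(G) = -10
(Q(-6) - 18)/R(d) + 184/j = ((-⅔ - 7/3*(-6) + (⅓)*(-6)²) - 18)/(-10) + 184/(-471) = ((-⅔ + 14 + (⅓)*36) - 18)*(-⅒) + 184*(-1/471) = ((-⅔ + 14 + 12) - 18)*(-⅒) - 184/471 = (76/3 - 18)*(-⅒) - 184/471 = (22/3)*(-⅒) - 184/471 = -11/15 - 184/471 = -2647/2355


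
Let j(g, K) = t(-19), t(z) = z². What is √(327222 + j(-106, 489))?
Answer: √327583 ≈ 572.35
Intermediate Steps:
j(g, K) = 361 (j(g, K) = (-19)² = 361)
√(327222 + j(-106, 489)) = √(327222 + 361) = √327583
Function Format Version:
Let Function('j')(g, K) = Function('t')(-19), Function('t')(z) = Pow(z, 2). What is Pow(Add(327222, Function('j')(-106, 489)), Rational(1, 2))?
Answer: Pow(327583, Rational(1, 2)) ≈ 572.35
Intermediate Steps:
Function('j')(g, K) = 361 (Function('j')(g, K) = Pow(-19, 2) = 361)
Pow(Add(327222, Function('j')(-106, 489)), Rational(1, 2)) = Pow(Add(327222, 361), Rational(1, 2)) = Pow(327583, Rational(1, 2))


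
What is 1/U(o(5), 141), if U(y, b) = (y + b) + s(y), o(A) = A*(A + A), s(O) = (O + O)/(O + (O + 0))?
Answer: 1/192 ≈ 0.0052083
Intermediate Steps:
s(O) = 1 (s(O) = (2*O)/(O + O) = (2*O)/((2*O)) = (2*O)*(1/(2*O)) = 1)
o(A) = 2*A² (o(A) = A*(2*A) = 2*A²)
U(y, b) = 1 + b + y (U(y, b) = (y + b) + 1 = (b + y) + 1 = 1 + b + y)
1/U(o(5), 141) = 1/(1 + 141 + 2*5²) = 1/(1 + 141 + 2*25) = 1/(1 + 141 + 50) = 1/192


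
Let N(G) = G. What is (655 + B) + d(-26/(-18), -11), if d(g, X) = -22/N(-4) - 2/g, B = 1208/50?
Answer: 444129/650 ≈ 683.28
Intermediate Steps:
B = 604/25 (B = 1208*(1/50) = 604/25 ≈ 24.160)
d(g, X) = 11/2 - 2/g (d(g, X) = -22/(-4) - 2/g = -22*(-¼) - 2/g = 11/2 - 2/g)
(655 + B) + d(-26/(-18), -11) = (655 + 604/25) + (11/2 - 2/((-26/(-18)))) = 16979/25 + (11/2 - 2/((-26*(-1/18)))) = 16979/25 + (11/2 - 2/13/9) = 16979/25 + (11/2 - 2*9/13) = 16979/25 + (11/2 - 18/13) = 16979/25 + 107/26 = 444129/650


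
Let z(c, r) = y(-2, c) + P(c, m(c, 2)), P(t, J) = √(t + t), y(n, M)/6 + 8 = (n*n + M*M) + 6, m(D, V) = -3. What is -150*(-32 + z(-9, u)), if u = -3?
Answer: -69900 - 450*I*√2 ≈ -69900.0 - 636.4*I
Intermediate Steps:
y(n, M) = -12 + 6*M² + 6*n² (y(n, M) = -48 + 6*((n*n + M*M) + 6) = -48 + 6*((n² + M²) + 6) = -48 + 6*((M² + n²) + 6) = -48 + 6*(6 + M² + n²) = -48 + (36 + 6*M² + 6*n²) = -12 + 6*M² + 6*n²)
P(t, J) = √2*√t (P(t, J) = √(2*t) = √2*√t)
z(c, r) = 12 + 6*c² + √2*√c (z(c, r) = (-12 + 6*c² + 6*(-2)²) + √2*√c = (-12 + 6*c² + 6*4) + √2*√c = (-12 + 6*c² + 24) + √2*√c = (12 + 6*c²) + √2*√c = 12 + 6*c² + √2*√c)
-150*(-32 + z(-9, u)) = -150*(-32 + (12 + 6*(-9)² + √2*√(-9))) = -150*(-32 + (12 + 6*81 + √2*(3*I))) = -150*(-32 + (12 + 486 + 3*I*√2)) = -150*(-32 + (498 + 3*I*√2)) = -150*(466 + 3*I*√2) = -69900 - 450*I*√2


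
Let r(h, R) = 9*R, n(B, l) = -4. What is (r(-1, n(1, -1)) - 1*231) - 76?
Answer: -343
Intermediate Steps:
(r(-1, n(1, -1)) - 1*231) - 76 = (9*(-4) - 1*231) - 76 = (-36 - 231) - 76 = -267 - 76 = -343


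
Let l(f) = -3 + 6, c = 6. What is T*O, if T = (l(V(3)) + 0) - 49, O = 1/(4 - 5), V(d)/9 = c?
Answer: 46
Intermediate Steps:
V(d) = 54 (V(d) = 9*6 = 54)
l(f) = 3
O = -1 (O = 1/(-1) = -1)
T = -46 (T = (3 + 0) - 49 = 3 - 49 = -46)
T*O = -46*(-1) = 46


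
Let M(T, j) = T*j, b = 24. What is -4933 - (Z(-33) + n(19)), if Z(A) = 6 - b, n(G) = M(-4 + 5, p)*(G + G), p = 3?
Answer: -5029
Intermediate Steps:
n(G) = 6*G (n(G) = ((-4 + 5)*3)*(G + G) = (1*3)*(2*G) = 3*(2*G) = 6*G)
Z(A) = -18 (Z(A) = 6 - 1*24 = 6 - 24 = -18)
-4933 - (Z(-33) + n(19)) = -4933 - (-18 + 6*19) = -4933 - (-18 + 114) = -4933 - 1*96 = -4933 - 96 = -5029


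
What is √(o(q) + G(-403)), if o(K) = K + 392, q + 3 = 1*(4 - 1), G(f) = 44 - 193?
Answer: 9*√3 ≈ 15.588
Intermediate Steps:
G(f) = -149
q = 0 (q = -3 + 1*(4 - 1) = -3 + 1*3 = -3 + 3 = 0)
o(K) = 392 + K
√(o(q) + G(-403)) = √((392 + 0) - 149) = √(392 - 149) = √243 = 9*√3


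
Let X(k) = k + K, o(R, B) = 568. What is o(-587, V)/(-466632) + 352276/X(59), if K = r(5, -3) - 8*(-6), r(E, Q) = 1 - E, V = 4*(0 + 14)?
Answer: 20547899491/6007887 ≈ 3420.2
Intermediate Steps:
V = 56 (V = 4*14 = 56)
K = 44 (K = (1 - 1*5) - 8*(-6) = (1 - 5) + 48 = -4 + 48 = 44)
X(k) = 44 + k (X(k) = k + 44 = 44 + k)
o(-587, V)/(-466632) + 352276/X(59) = 568/(-466632) + 352276/(44 + 59) = 568*(-1/466632) + 352276/103 = -71/58329 + 352276*(1/103) = -71/58329 + 352276/103 = 20547899491/6007887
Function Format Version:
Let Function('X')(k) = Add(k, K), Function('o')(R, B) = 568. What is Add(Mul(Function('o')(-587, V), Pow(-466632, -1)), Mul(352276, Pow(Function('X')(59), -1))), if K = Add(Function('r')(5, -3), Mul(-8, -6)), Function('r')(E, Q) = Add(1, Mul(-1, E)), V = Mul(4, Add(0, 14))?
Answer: Rational(20547899491, 6007887) ≈ 3420.2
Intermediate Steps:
V = 56 (V = Mul(4, 14) = 56)
K = 44 (K = Add(Add(1, Mul(-1, 5)), Mul(-8, -6)) = Add(Add(1, -5), 48) = Add(-4, 48) = 44)
Function('X')(k) = Add(44, k) (Function('X')(k) = Add(k, 44) = Add(44, k))
Add(Mul(Function('o')(-587, V), Pow(-466632, -1)), Mul(352276, Pow(Function('X')(59), -1))) = Add(Mul(568, Pow(-466632, -1)), Mul(352276, Pow(Add(44, 59), -1))) = Add(Mul(568, Rational(-1, 466632)), Mul(352276, Pow(103, -1))) = Add(Rational(-71, 58329), Mul(352276, Rational(1, 103))) = Add(Rational(-71, 58329), Rational(352276, 103)) = Rational(20547899491, 6007887)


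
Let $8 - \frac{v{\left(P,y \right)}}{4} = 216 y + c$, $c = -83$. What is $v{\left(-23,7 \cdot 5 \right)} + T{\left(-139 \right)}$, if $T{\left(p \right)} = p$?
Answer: $-30015$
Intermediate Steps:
$v{\left(P,y \right)} = 364 - 864 y$ ($v{\left(P,y \right)} = 32 - 4 \left(216 y - 83\right) = 32 - 4 \left(-83 + 216 y\right) = 32 - \left(-332 + 864 y\right) = 364 - 864 y$)
$v{\left(-23,7 \cdot 5 \right)} + T{\left(-139 \right)} = \left(364 - 864 \cdot 7 \cdot 5\right) - 139 = \left(364 - 30240\right) - 139 = -29876 - 139 = -30015$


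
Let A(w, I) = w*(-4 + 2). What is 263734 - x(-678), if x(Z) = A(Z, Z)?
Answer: 262378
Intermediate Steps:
A(w, I) = -2*w (A(w, I) = w*(-2) = -2*w)
x(Z) = -2*Z
263734 - x(-678) = 263734 - (-2)*(-678) = 263734 - 1*1356 = 263734 - 1356 = 262378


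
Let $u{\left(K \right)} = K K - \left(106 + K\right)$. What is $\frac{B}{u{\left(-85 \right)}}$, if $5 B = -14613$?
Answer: $- \frac{14613}{36020} \approx -0.40569$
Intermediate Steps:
$u{\left(K \right)} = -106 + K^{2} - K$ ($u{\left(K \right)} = K^{2} - \left(106 + K\right) = -106 + K^{2} - K$)
$B = - \frac{14613}{5}$ ($B = \frac{1}{5} \left(-14613\right) = - \frac{14613}{5} \approx -2922.6$)
$\frac{B}{u{\left(-85 \right)}} = - \frac{14613}{5 \left(-106 + \left(-85\right)^{2} - -85\right)} = - \frac{14613}{5 \left(-106 + 7225 + 85\right)} = - \frac{14613}{5 \cdot 7204} = \left(- \frac{14613}{5}\right) \frac{1}{7204} = - \frac{14613}{36020}$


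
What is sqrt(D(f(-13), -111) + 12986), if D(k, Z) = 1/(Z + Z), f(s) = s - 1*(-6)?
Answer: sqrt(640001802)/222 ≈ 113.96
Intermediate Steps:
f(s) = 6 + s (f(s) = s + 6 = 6 + s)
D(k, Z) = 1/(2*Z)
sqrt(D(f(-13), -111) + 12986) = sqrt((1/2)/(-111) + 12986) = sqrt((1/2)*(-1/111) + 12986) = sqrt(-1/222 + 12986) = sqrt(2882891/222) = sqrt(640001802)/222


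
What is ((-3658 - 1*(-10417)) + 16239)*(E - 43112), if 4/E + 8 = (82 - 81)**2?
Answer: -6940520424/7 ≈ -9.9150e+8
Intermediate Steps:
E = -4/7 (E = 4/(-8 + (82 - 81)**2) = 4/(-8 + 1**2) = 4/(-8 + 1) = 4/(-7) = 4*(-1/7) = -4/7 ≈ -0.57143)
((-3658 - 1*(-10417)) + 16239)*(E - 43112) = ((-3658 - 1*(-10417)) + 16239)*(-4/7 - 43112) = ((-3658 + 10417) + 16239)*(-301788/7) = (6759 + 16239)*(-301788/7) = 22998*(-301788/7) = -6940520424/7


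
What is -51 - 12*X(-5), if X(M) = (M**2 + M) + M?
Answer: -231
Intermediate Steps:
X(M) = M**2 + 2*M (X(M) = (M + M**2) + M = M**2 + 2*M)
-51 - 12*X(-5) = -51 - (-60)*(2 - 5) = -51 - (-60)*(-3) = -51 - 12*15 = -51 - 180 = -231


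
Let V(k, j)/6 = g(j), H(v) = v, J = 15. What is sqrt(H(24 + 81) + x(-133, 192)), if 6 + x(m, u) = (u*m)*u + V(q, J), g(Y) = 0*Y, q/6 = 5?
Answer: 3*I*sqrt(544757) ≈ 2214.2*I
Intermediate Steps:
q = 30 (q = 6*5 = 30)
g(Y) = 0
V(k, j) = 0 (V(k, j) = 6*0 = 0)
x(m, u) = -6 + m*u**2 (x(m, u) = -6 + ((u*m)*u + 0) = -6 + ((m*u)*u + 0) = -6 + (m*u**2 + 0) = -6 + m*u**2)
sqrt(H(24 + 81) + x(-133, 192)) = sqrt((24 + 81) + (-6 - 133*192**2)) = sqrt(105 + (-6 - 133*36864)) = sqrt(105 + (-6 - 4902912)) = sqrt(105 - 4902918) = sqrt(-4902813) = 3*I*sqrt(544757)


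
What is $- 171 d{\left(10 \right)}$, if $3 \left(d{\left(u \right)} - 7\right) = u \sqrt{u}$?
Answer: $-1197 - 570 \sqrt{10} \approx -2999.5$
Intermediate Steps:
$d{\left(u \right)} = 7 + \frac{u^{\frac{3}{2}}}{3}$ ($d{\left(u \right)} = 7 + \frac{u \sqrt{u}}{3} = 7 + \frac{u^{\frac{3}{2}}}{3}$)
$- 171 d{\left(10 \right)} = - 171 \left(7 + \frac{10^{\frac{3}{2}}}{3}\right) = - 171 \left(7 + \frac{10 \sqrt{10}}{3}\right) = -1197 - 570 \sqrt{10}$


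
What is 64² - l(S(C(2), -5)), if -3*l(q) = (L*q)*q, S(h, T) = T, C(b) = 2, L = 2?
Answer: 12338/3 ≈ 4112.7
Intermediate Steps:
l(q) = -2*q²/3 (l(q) = -2*q*q/3 = -2*q²/3)
64² - l(S(C(2), -5)) = 64² - (-2)*(-5)²/3 = 4096 - (-2)*25/3 = 4096 - 1*(-50/3) = 4096 + 50/3 = 12338/3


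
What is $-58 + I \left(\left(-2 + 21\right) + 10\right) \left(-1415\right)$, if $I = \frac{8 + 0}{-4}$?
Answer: $82012$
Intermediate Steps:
$I = -2$ ($I = 8 \left(- \frac{1}{4}\right) = -2$)
$-58 + I \left(\left(-2 + 21\right) + 10\right) \left(-1415\right) = -58 + - 2 \left(\left(-2 + 21\right) + 10\right) \left(-1415\right) = -58 + - 2 \left(19 + 10\right) \left(-1415\right) = -58 + \left(-2\right) 29 \left(-1415\right) = -58 - -82070 = -58 + 82070 = 82012$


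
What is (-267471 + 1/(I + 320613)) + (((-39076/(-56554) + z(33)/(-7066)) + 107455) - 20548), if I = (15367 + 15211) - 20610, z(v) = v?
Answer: -11926537289022416379/66051829928842 ≈ -1.8056e+5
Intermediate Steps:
I = 9968 (I = 30578 - 20610 = 9968)
(-267471 + 1/(I + 320613)) + (((-39076/(-56554) + z(33)/(-7066)) + 107455) - 20548) = (-267471 + 1/(9968 + 320613)) + (((-39076/(-56554) + 33/(-7066)) + 107455) - 20548) = (-267471 + 1/330581) + (((-39076*(-1/56554) + 33*(-1/7066)) + 107455) - 20548) = (-267471 + 1/330581) + (((19538/28277 - 33/7066) + 107455) - 20548) = -88420830650/330581 + ((137122367/199805282 + 107455) - 20548) = -88420830650/330581 + (21470213699677/199805282 - 20548) = -88420830650/330581 + 17364614765141/199805282 = -11926537289022416379/66051829928842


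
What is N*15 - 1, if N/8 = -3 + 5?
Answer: 239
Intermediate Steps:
N = 16 (N = 8*(-3 + 5) = 8*2 = 16)
N*15 - 1 = 16*15 - 1 = 240 - 1 = 239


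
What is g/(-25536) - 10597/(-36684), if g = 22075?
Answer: -44932859/78063552 ≈ -0.57559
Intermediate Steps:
g/(-25536) - 10597/(-36684) = 22075/(-25536) - 10597/(-36684) = 22075*(-1/25536) - 10597*(-1/36684) = -22075/25536 + 10597/36684 = -44932859/78063552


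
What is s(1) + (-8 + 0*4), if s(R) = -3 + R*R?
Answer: -10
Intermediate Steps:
s(R) = -3 + R²
s(1) + (-8 + 0*4) = (-3 + 1²) + (-8 + 0*4) = (-3 + 1) + (-8 + 0) = -2 - 8 = -10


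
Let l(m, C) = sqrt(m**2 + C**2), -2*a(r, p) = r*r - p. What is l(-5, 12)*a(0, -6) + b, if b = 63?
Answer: 24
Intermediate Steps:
a(r, p) = p/2 - r**2/2 (a(r, p) = -(r*r - p)/2 = -(r**2 - p)/2 = p/2 - r**2/2)
l(m, C) = sqrt(C**2 + m**2)
l(-5, 12)*a(0, -6) + b = sqrt(12**2 + (-5)**2)*((1/2)*(-6) - 1/2*0**2) + 63 = sqrt(144 + 25)*(-3 - 1/2*0) + 63 = sqrt(169)*(-3 + 0) + 63 = 13*(-3) + 63 = -39 + 63 = 24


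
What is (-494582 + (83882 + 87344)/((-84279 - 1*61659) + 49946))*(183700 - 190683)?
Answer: 165762756259155/47996 ≈ 3.4537e+9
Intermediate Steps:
(-494582 + (83882 + 87344)/((-84279 - 1*61659) + 49946))*(183700 - 190683) = (-494582 + 171226/((-84279 - 61659) + 49946))*(-6983) = (-494582 + 171226/(-145938 + 49946))*(-6983) = (-494582 + 171226/(-95992))*(-6983) = (-494582 + 171226*(-1/95992))*(-6983) = (-494582 - 85613/47996)*(-6983) = -23738043285/47996*(-6983) = 165762756259155/47996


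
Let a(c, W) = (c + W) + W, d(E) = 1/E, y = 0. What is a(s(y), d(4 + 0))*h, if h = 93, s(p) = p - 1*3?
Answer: -465/2 ≈ -232.50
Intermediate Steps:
s(p) = -3 + p (s(p) = p - 3 = -3 + p)
a(c, W) = c + 2*W (a(c, W) = (W + c) + W = c + 2*W)
a(s(y), d(4 + 0))*h = ((-3 + 0) + 2/(4 + 0))*93 = (-3 + 2/4)*93 = (-3 + 2*(1/4))*93 = (-3 + 1/2)*93 = -5/2*93 = -465/2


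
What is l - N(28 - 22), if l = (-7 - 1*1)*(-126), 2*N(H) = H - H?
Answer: 1008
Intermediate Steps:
N(H) = 0 (N(H) = (H - H)/2 = (½)*0 = 0)
l = 1008 (l = (-7 - 1)*(-126) = -8*(-126) = 1008)
l - N(28 - 22) = 1008 - 1*0 = 1008 + 0 = 1008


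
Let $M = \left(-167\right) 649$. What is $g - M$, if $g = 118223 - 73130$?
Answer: $153476$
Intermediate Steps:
$g = 45093$
$M = -108383$
$g - M = 45093 - -108383 = 45093 + 108383 = 153476$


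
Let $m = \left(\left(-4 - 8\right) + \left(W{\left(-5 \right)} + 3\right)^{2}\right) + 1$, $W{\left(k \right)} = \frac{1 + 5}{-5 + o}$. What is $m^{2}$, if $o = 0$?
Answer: $\frac{37636}{625} \approx 60.218$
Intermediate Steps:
$W{\left(k \right)} = - \frac{6}{5}$ ($W{\left(k \right)} = \frac{1 + 5}{-5 + 0} = \frac{6}{-5} = 6 \left(- \frac{1}{5}\right) = - \frac{6}{5}$)
$m = - \frac{194}{25}$ ($m = \left(\left(-4 - 8\right) + \left(- \frac{6}{5} + 3\right)^{2}\right) + 1 = \left(\left(-4 - 8\right) + \left(\frac{9}{5}\right)^{2}\right) + 1 = \left(-12 + \frac{81}{25}\right) + 1 = - \frac{219}{25} + 1 = - \frac{194}{25} \approx -7.76$)
$m^{2} = \left(- \frac{194}{25}\right)^{2} = \frac{37636}{625}$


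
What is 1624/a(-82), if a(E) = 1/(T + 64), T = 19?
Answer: 134792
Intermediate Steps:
a(E) = 1/83 (a(E) = 1/(19 + 64) = 1/83)
1624/a(-82) = 1624/(1/83) = 1624*83 = 134792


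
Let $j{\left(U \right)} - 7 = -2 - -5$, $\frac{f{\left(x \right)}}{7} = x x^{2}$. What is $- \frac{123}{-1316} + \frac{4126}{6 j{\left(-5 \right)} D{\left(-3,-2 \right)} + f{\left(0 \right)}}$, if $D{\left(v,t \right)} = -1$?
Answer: $- \frac{1355609}{19740} \approx -68.673$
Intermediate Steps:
$f{\left(x \right)} = 7 x^{3}$ ($f{\left(x \right)} = 7 x x^{2} = 7 x^{3}$)
$j{\left(U \right)} = 10$ ($j{\left(U \right)} = 7 - -3 = 7 + \left(-2 + 5\right) = 7 + 3 = 10$)
$- \frac{123}{-1316} + \frac{4126}{6 j{\left(-5 \right)} D{\left(-3,-2 \right)} + f{\left(0 \right)}} = - \frac{123}{-1316} + \frac{4126}{6 \cdot 10 \left(-1\right) + 7 \cdot 0^{3}} = \left(-123\right) \left(- \frac{1}{1316}\right) + \frac{4126}{60 \left(-1\right) + 7 \cdot 0} = \frac{123}{1316} + \frac{4126}{-60 + 0} = \frac{123}{1316} + \frac{4126}{-60} = \frac{123}{1316} + 4126 \left(- \frac{1}{60}\right) = \frac{123}{1316} - \frac{2063}{30} = - \frac{1355609}{19740}$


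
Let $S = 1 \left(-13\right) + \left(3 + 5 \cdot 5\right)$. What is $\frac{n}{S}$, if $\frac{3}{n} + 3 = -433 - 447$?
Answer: $- \frac{1}{4415} \approx -0.0002265$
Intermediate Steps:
$n = - \frac{3}{883}$ ($n = \frac{3}{-3 - 880} = \frac{3}{-883} = 3 \left(- \frac{1}{883}\right) = - \frac{3}{883} \approx -0.0033975$)
$S = 15$ ($S = -13 + \left(3 + 25\right) = -13 + 28 = 15$)
$\frac{n}{S} = - \frac{3}{883 \cdot 15} = \left(- \frac{3}{883}\right) \frac{1}{15} = - \frac{1}{4415}$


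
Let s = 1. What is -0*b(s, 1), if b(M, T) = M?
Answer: 0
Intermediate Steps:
-0*b(s, 1) = -0 = -3293*0 = 0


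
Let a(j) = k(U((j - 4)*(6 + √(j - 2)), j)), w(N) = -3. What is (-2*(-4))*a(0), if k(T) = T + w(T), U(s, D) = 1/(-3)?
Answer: -80/3 ≈ -26.667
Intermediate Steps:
U(s, D) = -⅓
k(T) = -3 + T (k(T) = T - 3 = -3 + T)
a(j) = -10/3 (a(j) = -3 - ⅓ = -10/3)
(-2*(-4))*a(0) = -2*(-4)*(-10/3) = 8*(-10/3) = -80/3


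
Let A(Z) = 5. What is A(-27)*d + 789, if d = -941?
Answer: -3916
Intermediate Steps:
A(-27)*d + 789 = 5*(-941) + 789 = -4705 + 789 = -3916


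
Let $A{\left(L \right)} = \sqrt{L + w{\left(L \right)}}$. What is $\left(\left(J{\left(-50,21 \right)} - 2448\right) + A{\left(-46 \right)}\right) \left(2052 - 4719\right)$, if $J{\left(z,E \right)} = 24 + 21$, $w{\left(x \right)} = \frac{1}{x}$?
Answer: $6408801 - \frac{2667 i \sqrt{97382}}{46} \approx 6.4088 \cdot 10^{6} - 18093.0 i$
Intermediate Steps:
$J{\left(z,E \right)} = 45$
$A{\left(L \right)} = \sqrt{L + \frac{1}{L}}$
$\left(\left(J{\left(-50,21 \right)} - 2448\right) + A{\left(-46 \right)}\right) \left(2052 - 4719\right) = \left(\left(45 - 2448\right) + \sqrt{-46 + \frac{1}{-46}}\right) \left(2052 - 4719\right) = \left(-2403 + \sqrt{-46 - \frac{1}{46}}\right) \left(-2667\right) = \left(-2403 + \sqrt{- \frac{2117}{46}}\right) \left(-2667\right) = \left(-2403 + \frac{i \sqrt{97382}}{46}\right) \left(-2667\right) = 6408801 - \frac{2667 i \sqrt{97382}}{46}$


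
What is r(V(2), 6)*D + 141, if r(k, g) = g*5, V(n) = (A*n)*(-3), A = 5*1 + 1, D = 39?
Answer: 1311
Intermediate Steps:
A = 6 (A = 5 + 1 = 6)
V(n) = -18*n (V(n) = (6*n)*(-3) = -18*n)
r(k, g) = 5*g
r(V(2), 6)*D + 141 = (5*6)*39 + 141 = 30*39 + 141 = 1170 + 141 = 1311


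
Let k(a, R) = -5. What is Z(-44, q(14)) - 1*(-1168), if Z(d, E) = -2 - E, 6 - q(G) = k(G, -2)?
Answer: 1155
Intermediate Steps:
q(G) = 11 (q(G) = 6 - 1*(-5) = 6 + 5 = 11)
Z(-44, q(14)) - 1*(-1168) = (-2 - 1*11) - 1*(-1168) = (-2 - 11) + 1168 = -13 + 1168 = 1155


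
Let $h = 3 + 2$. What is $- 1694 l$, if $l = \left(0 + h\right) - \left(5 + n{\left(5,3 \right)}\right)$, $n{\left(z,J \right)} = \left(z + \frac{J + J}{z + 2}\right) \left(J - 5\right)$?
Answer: $-19844$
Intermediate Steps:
$n{\left(z,J \right)} = \left(-5 + J\right) \left(z + \frac{2 J}{2 + z}\right)$ ($n{\left(z,J \right)} = \left(z + \frac{2 J}{2 + z}\right) \left(-5 + J\right) = \left(-5 + J\right) \left(z + \frac{2 J}{2 + z}\right)$)
$h = 5$
$l = \frac{82}{7}$ ($l = \left(0 + 5\right) - \left(5 + \frac{\left(-10\right) 3 - 50 - 5 \cdot 5^{2} + 2 \cdot 3^{2} + 3 \cdot 5^{2} + 2 \cdot 3 \cdot 5}{2 + 5}\right) = 5 - \left(5 + \frac{-30 - 50 - 125 + 2 \cdot 9 + 3 \cdot 25 + 30}{7}\right) = 5 - \left(5 + \frac{-30 - 50 - 125 + 18 + 75 + 30}{7}\right) = 5 - \left(5 + \frac{1}{7} \left(-82\right)\right) = 5 - - \frac{47}{7} = 5 + \left(-5 + \frac{82}{7}\right) = 5 + \frac{47}{7} = \frac{82}{7} \approx 11.714$)
$- 1694 l = \left(-1694\right) \frac{82}{7} = -19844$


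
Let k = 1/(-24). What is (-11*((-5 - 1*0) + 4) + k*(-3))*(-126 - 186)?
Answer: -3471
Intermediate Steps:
k = -1/24 ≈ -0.041667
(-11*((-5 - 1*0) + 4) + k*(-3))*(-126 - 186) = (-11*((-5 - 1*0) + 4) - 1/24*(-3))*(-126 - 186) = (-11*((-5 + 0) + 4) + ⅛)*(-312) = (-11*(-5 + 4) + ⅛)*(-312) = (-11*(-1) + ⅛)*(-312) = (11 + ⅛)*(-312) = (89/8)*(-312) = -3471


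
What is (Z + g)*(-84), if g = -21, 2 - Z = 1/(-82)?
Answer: 65394/41 ≈ 1595.0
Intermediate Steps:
Z = 165/82 (Z = 2 - 1/(-82) = 2 - 1*(-1/82) = 2 + 1/82 = 165/82 ≈ 2.0122)
(Z + g)*(-84) = (165/82 - 21)*(-84) = -1557/82*(-84) = 65394/41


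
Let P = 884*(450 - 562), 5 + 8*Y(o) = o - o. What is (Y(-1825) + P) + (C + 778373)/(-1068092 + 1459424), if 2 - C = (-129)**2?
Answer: -77488963009/782664 ≈ -99007.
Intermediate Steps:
Y(o) = -5/8 (Y(o) = -5/8 + (o - o)/8 = -5/8 + (1/8)*0 = -5/8 + 0 = -5/8)
P = -99008 (P = 884*(-112) = -99008)
C = -16639 (C = 2 - 1*(-129)**2 = 2 - 1*16641 = 2 - 16641 = -16639)
(Y(-1825) + P) + (C + 778373)/(-1068092 + 1459424) = (-5/8 - 99008) + (-16639 + 778373)/(-1068092 + 1459424) = -792069/8 + 761734/391332 = -792069/8 + 761734*(1/391332) = -792069/8 + 380867/195666 = -77488963009/782664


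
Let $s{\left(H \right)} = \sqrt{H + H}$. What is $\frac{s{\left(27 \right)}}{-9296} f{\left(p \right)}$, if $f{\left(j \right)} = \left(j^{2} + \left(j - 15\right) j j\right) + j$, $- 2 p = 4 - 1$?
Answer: $\frac{873 \sqrt{6}}{74368} \approx 0.028754$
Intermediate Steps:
$s{\left(H \right)} = \sqrt{2} \sqrt{H}$ ($s{\left(H \right)} = \sqrt{2 H} = \sqrt{2} \sqrt{H}$)
$p = - \frac{3}{2}$ ($p = - \frac{4 - 1}{2} = \left(- \frac{1}{2}\right) 3 = - \frac{3}{2} \approx -1.5$)
$f{\left(j \right)} = j + j^{2} + j^{2} \left(-15 + j\right)$ ($f{\left(j \right)} = \left(j^{2} + \left(-15 + j\right) j j\right) + j = \left(j^{2} + j \left(-15 + j\right) j\right) + j = \left(j^{2} + j^{2} \left(-15 + j\right)\right) + j = j + j^{2} + j^{2} \left(-15 + j\right)$)
$\frac{s{\left(27 \right)}}{-9296} f{\left(p \right)} = \frac{\sqrt{2} \sqrt{27}}{-9296} \left(- \frac{3 \left(1 + \left(- \frac{3}{2}\right)^{2} - -21\right)}{2}\right) = \sqrt{2} \cdot 3 \sqrt{3} \left(- \frac{1}{9296}\right) \left(- \frac{3 \left(1 + \frac{9}{4} + 21\right)}{2}\right) = 3 \sqrt{6} \left(- \frac{1}{9296}\right) \left(\left(- \frac{3}{2}\right) \frac{97}{4}\right) = - \frac{3 \sqrt{6}}{9296} \left(- \frac{291}{8}\right) = \frac{873 \sqrt{6}}{74368}$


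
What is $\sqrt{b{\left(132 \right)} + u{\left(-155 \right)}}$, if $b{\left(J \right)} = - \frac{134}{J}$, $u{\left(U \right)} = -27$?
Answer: $\frac{43 i \sqrt{66}}{66} \approx 5.2929 i$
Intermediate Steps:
$\sqrt{b{\left(132 \right)} + u{\left(-155 \right)}} = \sqrt{- \frac{134}{132} - 27} = \sqrt{\left(-134\right) \frac{1}{132} - 27} = \sqrt{- \frac{67}{66} - 27} = \sqrt{- \frac{1849}{66}} = \frac{43 i \sqrt{66}}{66}$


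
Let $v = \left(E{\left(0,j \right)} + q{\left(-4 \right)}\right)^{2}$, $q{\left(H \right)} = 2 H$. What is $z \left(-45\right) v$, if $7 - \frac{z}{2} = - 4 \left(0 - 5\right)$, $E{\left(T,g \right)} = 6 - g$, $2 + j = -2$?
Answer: $4680$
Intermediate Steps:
$j = -4$ ($j = -2 - 2 = -4$)
$z = -26$ ($z = 14 - 2 \left(- 4 \left(0 - 5\right)\right) = 14 - 2 \left(\left(-4\right) \left(-5\right)\right) = 14 - 40 = -26$)
$v = 4$ ($v = \left(\left(6 - -4\right) + 2 \left(-4\right)\right)^{2} = \left(\left(6 + 4\right) - 8\right)^{2} = \left(10 - 8\right)^{2} = 2^{2} = 4$)
$z \left(-45\right) v = \left(-26\right) \left(-45\right) 4 = 1170 \cdot 4 = 4680$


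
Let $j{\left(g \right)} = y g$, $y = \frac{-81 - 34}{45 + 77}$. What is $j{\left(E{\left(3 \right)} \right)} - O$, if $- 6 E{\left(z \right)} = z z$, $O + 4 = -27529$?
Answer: $\frac{6718397}{244} \approx 27534.0$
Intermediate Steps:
$O = -27533$ ($O = -4 - 27529 = -27533$)
$E{\left(z \right)} = - \frac{z^{2}}{6}$ ($E{\left(z \right)} = - \frac{z z}{6} = - \frac{z^{2}}{6}$)
$y = - \frac{115}{122} \approx -0.94262$
$j{\left(g \right)} = - \frac{115 g}{122}$
$j{\left(E{\left(3 \right)} \right)} - O = - \frac{115 \left(- \frac{3^{2}}{6}\right)}{122} - -27533 = - \frac{115 \left(\left(- \frac{1}{6}\right) 9\right)}{122} + 27533 = \left(- \frac{115}{122}\right) \left(- \frac{3}{2}\right) + 27533 = \frac{345}{244} + 27533 = \frac{6718397}{244}$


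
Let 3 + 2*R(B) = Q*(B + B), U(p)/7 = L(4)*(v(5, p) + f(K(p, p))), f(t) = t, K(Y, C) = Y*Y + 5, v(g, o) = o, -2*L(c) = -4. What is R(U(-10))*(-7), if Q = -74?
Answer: 1377901/2 ≈ 6.8895e+5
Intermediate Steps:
L(c) = 2 (L(c) = -1/2*(-4) = 2)
K(Y, C) = 5 + Y**2 (K(Y, C) = Y**2 + 5 = 5 + Y**2)
U(p) = 70 + 14*p + 14*p**2 (U(p) = 7*(2*(p + (5 + p**2))) = 7*(2*(5 + p + p**2)) = 7*(10 + 2*p + 2*p**2) = 70 + 14*p + 14*p**2)
R(B) = -3/2 - 74*B (R(B) = -3/2 + (-74*(B + B))/2 = -3/2 + (-148*B)/2 = -3/2 - 74*B)
R(U(-10))*(-7) = (-3/2 - 74*(70 + 14*(-10) + 14*(-10)**2))*(-7) = (-3/2 - 74*(70 - 140 + 14*100))*(-7) = (-3/2 - 74*(70 - 140 + 1400))*(-7) = (-3/2 - 74*1330)*(-7) = (-3/2 - 98420)*(-7) = -196843/2*(-7) = 1377901/2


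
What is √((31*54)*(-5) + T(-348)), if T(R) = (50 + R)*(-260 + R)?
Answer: √172814 ≈ 415.71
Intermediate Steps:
T(R) = (-260 + R)*(50 + R)
√((31*54)*(-5) + T(-348)) = √((31*54)*(-5) + (-13000 + (-348)² - 210*(-348))) = √(1674*(-5) + (-13000 + 121104 + 73080)) = √(-8370 + 181184) = √172814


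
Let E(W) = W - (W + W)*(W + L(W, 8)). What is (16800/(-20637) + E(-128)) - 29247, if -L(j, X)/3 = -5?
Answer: -401071937/6879 ≈ -58304.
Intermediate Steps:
L(j, X) = 15 (L(j, X) = -3*(-5) = 15)
E(W) = W - 2*W*(15 + W) (E(W) = W - (W + W)*(W + 15) = W - 2*W*(15 + W))
(16800/(-20637) + E(-128)) - 29247 = (16800/(-20637) - 1*(-128)*(29 + 2*(-128))) - 29247 = (16800*(-1/20637) - 1*(-128)*(29 - 256)) - 29247 = (-5600/6879 - 1*(-128)*(-227)) - 29247 = (-5600/6879 - 29056) - 29247 = -199881824/6879 - 29247 = -401071937/6879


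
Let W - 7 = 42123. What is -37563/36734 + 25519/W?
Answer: -161278561/386900855 ≈ -0.41685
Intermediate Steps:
W = 42130 (W = 7 + 42123 = 42130)
-37563/36734 + 25519/W = -37563/36734 + 25519/42130 = -161278561/386900855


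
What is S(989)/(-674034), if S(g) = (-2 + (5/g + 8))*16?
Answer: -47512/333309813 ≈ -0.00014255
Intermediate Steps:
S(g) = 96 + 80/g (S(g) = (-2 + (8 + 5/g))*16 = (6 + 5/g)*16 = 96 + 80/g)
S(989)/(-674034) = (96 + 80/989)/(-674034) = (96 + 80*(1/989))*(-1/674034) = (96 + 80/989)*(-1/674034) = (95024/989)*(-1/674034) = -47512/333309813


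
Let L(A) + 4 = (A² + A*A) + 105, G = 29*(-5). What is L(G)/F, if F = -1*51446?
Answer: -42151/51446 ≈ -0.81933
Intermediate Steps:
F = -51446
G = -145
L(A) = 101 + 2*A² (L(A) = -4 + ((A² + A*A) + 105) = -4 + ((A² + A²) + 105) = -4 + (2*A² + 105) = -4 + (105 + 2*A²) = 101 + 2*A²)
L(G)/F = (101 + 2*(-145)²)/(-51446) = (101 + 2*21025)*(-1/51446) = (101 + 42050)*(-1/51446) = 42151*(-1/51446) = -42151/51446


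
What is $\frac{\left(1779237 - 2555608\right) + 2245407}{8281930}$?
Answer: $\frac{734518}{4140965} \approx 0.17738$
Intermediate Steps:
$\frac{\left(1779237 - 2555608\right) + 2245407}{8281930} = \left(-776371 + 2245407\right) \frac{1}{8281930} = 1469036 \cdot \frac{1}{8281930} = \frac{734518}{4140965}$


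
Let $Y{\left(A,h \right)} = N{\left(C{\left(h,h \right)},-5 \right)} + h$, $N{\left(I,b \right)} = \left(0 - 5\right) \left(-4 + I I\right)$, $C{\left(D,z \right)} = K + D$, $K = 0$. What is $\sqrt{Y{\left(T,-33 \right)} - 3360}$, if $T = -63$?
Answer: $i \sqrt{8818} \approx 93.904 i$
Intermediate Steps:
$C{\left(D,z \right)} = D$ ($C{\left(D,z \right)} = 0 + D = D$)
$N{\left(I,b \right)} = 20 - 5 I^{2}$ ($N{\left(I,b \right)} = - 5 \left(-4 + I^{2}\right) = 20 - 5 I^{2}$)
$Y{\left(A,h \right)} = 20 + h - 5 h^{2}$ ($Y{\left(A,h \right)} = \left(20 - 5 h^{2}\right) + h = 20 + h - 5 h^{2}$)
$\sqrt{Y{\left(T,-33 \right)} - 3360} = \sqrt{\left(20 - 33 - 5 \left(-33\right)^{2}\right) - 3360} = \sqrt{\left(20 - 33 - 5445\right) - 3360} = \sqrt{-5458 - 3360} = \sqrt{-8818} = i \sqrt{8818}$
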